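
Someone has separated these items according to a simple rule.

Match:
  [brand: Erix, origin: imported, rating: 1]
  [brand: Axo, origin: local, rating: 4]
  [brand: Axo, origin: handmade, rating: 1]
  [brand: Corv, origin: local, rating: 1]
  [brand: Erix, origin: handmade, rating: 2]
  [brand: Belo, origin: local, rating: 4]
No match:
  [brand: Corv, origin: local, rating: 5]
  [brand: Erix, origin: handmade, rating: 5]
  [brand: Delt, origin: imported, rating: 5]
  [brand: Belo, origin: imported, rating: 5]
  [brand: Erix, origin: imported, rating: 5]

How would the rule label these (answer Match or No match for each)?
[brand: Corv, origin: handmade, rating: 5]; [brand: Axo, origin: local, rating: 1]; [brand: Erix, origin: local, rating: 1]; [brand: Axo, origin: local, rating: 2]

No match, Match, Match, Match

'Match' ⟺ rating ≤ 4.
[brand: Corv, origin: handmade, rating: 5]: rating = 5 — lacks this property, so No match.
[brand: Axo, origin: local, rating: 1]: rating = 1 — satisfies this, so Match.
[brand: Erix, origin: local, rating: 1]: rating = 1 — satisfies this, so Match.
[brand: Axo, origin: local, rating: 2]: rating = 2 — satisfies this, so Match.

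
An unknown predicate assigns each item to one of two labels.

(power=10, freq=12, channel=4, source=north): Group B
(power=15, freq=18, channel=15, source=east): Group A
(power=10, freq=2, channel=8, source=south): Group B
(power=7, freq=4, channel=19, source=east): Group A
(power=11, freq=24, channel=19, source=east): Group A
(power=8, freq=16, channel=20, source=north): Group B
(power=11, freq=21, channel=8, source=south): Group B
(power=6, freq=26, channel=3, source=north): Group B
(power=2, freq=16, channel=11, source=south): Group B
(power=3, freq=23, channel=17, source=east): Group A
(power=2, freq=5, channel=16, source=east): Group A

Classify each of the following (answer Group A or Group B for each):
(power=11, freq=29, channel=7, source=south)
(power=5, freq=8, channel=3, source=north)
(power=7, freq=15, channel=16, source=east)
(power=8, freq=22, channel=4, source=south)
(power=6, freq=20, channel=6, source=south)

Group B, Group B, Group A, Group B, Group B

Checking candidate rules against both groups, what survives is: source is east.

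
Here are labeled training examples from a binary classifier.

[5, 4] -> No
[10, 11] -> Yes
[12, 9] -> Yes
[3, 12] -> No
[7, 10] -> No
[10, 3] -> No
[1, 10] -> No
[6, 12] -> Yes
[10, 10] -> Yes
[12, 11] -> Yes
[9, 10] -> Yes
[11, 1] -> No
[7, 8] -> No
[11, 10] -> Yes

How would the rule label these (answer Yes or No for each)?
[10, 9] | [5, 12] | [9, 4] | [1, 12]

The pattern is that an item is 'Yes' exactly when: sum ≥ 18.
[10, 9] — 10+9 = 19, hence Yes. [5, 12] — 5+12 = 17, hence No. [9, 4] — 9+4 = 13, hence No. [1, 12] — 1+12 = 13, hence No.

Yes, No, No, No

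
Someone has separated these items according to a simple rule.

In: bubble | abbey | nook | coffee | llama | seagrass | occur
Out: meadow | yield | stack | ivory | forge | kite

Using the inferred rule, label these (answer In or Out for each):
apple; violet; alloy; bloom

The simplest hypothesis consistent with all the labels is: has a double letter.
In: apple, since 'pp' doubled.
Out: violet, since no doubled letter.
In: alloy, since 'll' doubled.
In: bloom, since 'oo' doubled.

In, Out, In, In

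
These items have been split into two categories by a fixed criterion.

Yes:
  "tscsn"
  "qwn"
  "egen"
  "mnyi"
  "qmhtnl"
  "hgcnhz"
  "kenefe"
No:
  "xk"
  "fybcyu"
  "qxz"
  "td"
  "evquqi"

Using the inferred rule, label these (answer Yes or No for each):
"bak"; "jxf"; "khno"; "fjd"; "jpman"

All 'Yes' examples share one property — contains 'n' — and every 'No' example lacks it.
"bak": no 'n' — fails the rule, so No. "jxf": no 'n' — fails the rule, so No. "khno": has 'n' — passes, so Yes. "fjd": no 'n' — fails the rule, so No. "jpman": has 'n' — passes, so Yes.

No, No, Yes, No, Yes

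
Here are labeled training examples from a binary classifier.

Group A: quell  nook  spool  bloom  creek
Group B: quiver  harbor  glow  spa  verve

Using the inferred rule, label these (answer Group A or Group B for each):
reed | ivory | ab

Group A, Group B, Group B

The distinguishing property — has a double letter — holds for all the 'Group A' cases and none of the 'Group B' cases.
reed → 'ee' doubled → Group A.
ivory → no doubled letter → Group B.
ab → no doubled letter → Group B.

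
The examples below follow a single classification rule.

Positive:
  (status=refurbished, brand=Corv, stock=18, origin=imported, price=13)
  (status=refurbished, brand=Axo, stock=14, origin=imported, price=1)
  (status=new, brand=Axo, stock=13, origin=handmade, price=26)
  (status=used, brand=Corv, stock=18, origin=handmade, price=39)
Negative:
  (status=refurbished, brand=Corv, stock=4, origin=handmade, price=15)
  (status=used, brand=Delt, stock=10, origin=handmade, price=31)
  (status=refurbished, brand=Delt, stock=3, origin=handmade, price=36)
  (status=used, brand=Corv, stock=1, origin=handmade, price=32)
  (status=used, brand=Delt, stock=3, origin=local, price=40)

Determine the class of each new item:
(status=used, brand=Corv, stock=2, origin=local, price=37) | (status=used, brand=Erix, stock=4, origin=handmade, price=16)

Negative, Negative

The simplest hypothesis consistent with all the labels is: stock ≥ 13.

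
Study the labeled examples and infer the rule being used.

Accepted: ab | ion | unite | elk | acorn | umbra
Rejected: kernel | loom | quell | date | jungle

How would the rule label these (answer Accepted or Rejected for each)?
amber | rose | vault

Accepted, Rejected, Rejected

The simplest hypothesis consistent with all the labels is: starts with a vowel.
Accepted: amber, since starts with 'a'. Rejected: rose, since starts with 'r'. Rejected: vault, since starts with 'v'.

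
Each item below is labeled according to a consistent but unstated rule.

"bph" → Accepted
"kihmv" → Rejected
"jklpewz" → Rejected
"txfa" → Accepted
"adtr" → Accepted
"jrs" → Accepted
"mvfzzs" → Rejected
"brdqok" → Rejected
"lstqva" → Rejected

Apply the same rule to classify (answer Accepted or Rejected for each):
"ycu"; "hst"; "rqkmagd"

The rule appears to be: length ≤ 4.
Accepted: "ycu", since length 3. Accepted: "hst", since length 3. Rejected: "rqkmagd", since length 7.

Accepted, Accepted, Rejected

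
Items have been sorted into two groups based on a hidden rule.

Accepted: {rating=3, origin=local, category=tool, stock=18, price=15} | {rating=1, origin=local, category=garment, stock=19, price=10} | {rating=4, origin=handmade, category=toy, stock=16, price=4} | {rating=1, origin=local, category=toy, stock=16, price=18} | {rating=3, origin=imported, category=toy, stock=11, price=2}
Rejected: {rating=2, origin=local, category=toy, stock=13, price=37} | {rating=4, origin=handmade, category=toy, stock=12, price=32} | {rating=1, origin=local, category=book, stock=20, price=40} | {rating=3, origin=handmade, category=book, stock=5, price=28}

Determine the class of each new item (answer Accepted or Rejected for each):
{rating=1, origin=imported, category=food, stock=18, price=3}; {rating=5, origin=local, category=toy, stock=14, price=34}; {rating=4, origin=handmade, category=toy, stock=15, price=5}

The classifier is using: price ≤ 18.
{rating=1, origin=imported, category=food, stock=18, price=3}: price = 3, fits → Accepted. {rating=5, origin=local, category=toy, stock=14, price=34}: price = 34, doesn't qualify → Rejected. {rating=4, origin=handmade, category=toy, stock=15, price=5}: price = 5, fits → Accepted.

Accepted, Rejected, Accepted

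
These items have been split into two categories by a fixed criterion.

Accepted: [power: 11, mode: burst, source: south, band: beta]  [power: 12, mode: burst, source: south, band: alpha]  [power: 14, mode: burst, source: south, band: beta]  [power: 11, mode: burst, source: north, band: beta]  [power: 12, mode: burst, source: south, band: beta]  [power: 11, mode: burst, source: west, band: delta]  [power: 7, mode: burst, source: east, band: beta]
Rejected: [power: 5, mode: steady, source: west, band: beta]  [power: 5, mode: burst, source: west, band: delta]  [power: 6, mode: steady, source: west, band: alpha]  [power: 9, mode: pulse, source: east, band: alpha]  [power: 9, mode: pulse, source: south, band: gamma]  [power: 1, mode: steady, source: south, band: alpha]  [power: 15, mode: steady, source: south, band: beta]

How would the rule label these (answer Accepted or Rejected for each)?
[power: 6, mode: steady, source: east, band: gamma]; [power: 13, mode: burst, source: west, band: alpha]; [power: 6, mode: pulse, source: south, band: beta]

'Accepted' ⟺ mode is burst AND power ≥ 6.
[power: 6, mode: steady, source: east, band: gamma]: mode is steady, power = 6 — fails the rule, so Rejected. [power: 13, mode: burst, source: west, band: alpha]: mode is burst, power = 13 — matches, so Accepted. [power: 6, mode: pulse, source: south, band: beta]: mode is pulse, power = 6 — fails the rule, so Rejected.

Rejected, Accepted, Rejected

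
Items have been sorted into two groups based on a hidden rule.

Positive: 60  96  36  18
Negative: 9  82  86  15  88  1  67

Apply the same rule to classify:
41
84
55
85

Negative, Positive, Negative, Negative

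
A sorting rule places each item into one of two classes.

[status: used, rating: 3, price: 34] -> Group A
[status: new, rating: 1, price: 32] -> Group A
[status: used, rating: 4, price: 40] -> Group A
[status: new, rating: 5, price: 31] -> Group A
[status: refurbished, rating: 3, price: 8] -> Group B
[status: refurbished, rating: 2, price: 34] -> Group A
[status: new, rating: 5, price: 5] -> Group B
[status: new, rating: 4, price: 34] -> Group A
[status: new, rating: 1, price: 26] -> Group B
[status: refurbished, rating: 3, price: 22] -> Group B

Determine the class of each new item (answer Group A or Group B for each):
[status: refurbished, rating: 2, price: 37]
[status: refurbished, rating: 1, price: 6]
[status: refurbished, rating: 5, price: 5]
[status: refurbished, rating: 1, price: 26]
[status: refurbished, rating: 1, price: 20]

The distinguishing property — price ≥ 31 — holds for all the 'Group A' cases and none of the 'Group B' cases.
[status: refurbished, rating: 2, price: 37] — price = 37, hence Group A. [status: refurbished, rating: 1, price: 6] — price = 6, hence Group B. [status: refurbished, rating: 5, price: 5] — price = 5, hence Group B. [status: refurbished, rating: 1, price: 26] — price = 26, hence Group B. [status: refurbished, rating: 1, price: 20] — price = 20, hence Group B.

Group A, Group B, Group B, Group B, Group B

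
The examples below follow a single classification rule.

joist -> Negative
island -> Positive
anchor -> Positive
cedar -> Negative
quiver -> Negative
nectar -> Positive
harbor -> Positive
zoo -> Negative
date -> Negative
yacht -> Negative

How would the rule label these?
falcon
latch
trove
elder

Positive, Negative, Negative, Negative

The rule appears to be: length 6 AND contains 'a'.
falcon → length 6, has 'a' → Positive. latch → length 5, has 'a' → Negative. trove → length 5, no 'a' → Negative. elder → length 5, no 'a' → Negative.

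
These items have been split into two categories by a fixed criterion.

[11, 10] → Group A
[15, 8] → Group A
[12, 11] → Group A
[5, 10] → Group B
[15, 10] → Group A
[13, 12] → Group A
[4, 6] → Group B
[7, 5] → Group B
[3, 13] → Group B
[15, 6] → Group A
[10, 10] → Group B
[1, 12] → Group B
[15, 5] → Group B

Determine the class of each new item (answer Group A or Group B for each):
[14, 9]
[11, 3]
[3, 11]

A rule that fits every label: sum ≥ 21 — true of each 'Group A' example, false of each 'Group B' one.
[14, 9]: 14+9 = 23, matches → Group A. [11, 3]: 11+3 = 14, doesn't match → Group B. [3, 11]: 3+11 = 14, doesn't match → Group B.

Group A, Group B, Group B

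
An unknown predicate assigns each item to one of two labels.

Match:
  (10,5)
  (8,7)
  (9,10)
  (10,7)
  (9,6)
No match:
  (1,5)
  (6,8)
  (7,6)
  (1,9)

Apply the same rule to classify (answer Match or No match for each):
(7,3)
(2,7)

No match, No match

The simplest hypothesis consistent with all the labels is: sum ≥ 15.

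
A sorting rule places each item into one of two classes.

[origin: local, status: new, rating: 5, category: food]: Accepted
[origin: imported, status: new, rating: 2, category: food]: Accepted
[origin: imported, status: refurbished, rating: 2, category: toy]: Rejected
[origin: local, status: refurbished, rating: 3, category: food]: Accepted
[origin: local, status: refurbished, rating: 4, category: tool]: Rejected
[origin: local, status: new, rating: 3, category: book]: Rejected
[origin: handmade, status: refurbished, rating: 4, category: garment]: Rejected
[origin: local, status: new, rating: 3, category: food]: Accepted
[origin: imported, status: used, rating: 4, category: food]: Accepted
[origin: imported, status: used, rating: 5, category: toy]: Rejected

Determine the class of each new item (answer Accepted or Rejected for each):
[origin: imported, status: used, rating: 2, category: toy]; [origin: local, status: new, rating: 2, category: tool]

One predicate separates the groups cleanly: category is food.
[origin: imported, status: used, rating: 2, category: toy] — category is toy, hence Rejected. [origin: local, status: new, rating: 2, category: tool] — category is tool, hence Rejected.

Rejected, Rejected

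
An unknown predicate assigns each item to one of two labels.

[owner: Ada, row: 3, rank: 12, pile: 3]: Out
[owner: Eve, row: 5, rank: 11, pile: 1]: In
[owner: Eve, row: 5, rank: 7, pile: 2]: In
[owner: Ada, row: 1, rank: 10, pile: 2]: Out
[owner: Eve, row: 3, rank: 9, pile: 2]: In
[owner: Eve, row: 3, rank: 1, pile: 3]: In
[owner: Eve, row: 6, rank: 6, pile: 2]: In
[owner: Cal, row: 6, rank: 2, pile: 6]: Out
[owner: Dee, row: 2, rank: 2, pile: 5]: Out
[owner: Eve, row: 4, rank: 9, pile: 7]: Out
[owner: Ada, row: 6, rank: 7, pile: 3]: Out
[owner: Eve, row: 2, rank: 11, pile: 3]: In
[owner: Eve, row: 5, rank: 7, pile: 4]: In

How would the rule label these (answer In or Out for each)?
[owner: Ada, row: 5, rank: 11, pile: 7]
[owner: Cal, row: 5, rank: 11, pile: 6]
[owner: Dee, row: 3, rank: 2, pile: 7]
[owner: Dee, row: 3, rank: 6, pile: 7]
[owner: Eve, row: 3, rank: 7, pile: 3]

Out, Out, Out, Out, In

All 'In' examples share one property — owner is Eve AND pile ≤ 4 — and every 'Out' example lacks it.
[owner: Ada, row: 5, rank: 11, pile: 7] — owner is Ada, pile = 7, hence Out. [owner: Cal, row: 5, rank: 11, pile: 6] — owner is Cal, pile = 6, hence Out. [owner: Dee, row: 3, rank: 2, pile: 7] — owner is Dee, pile = 7, hence Out. [owner: Dee, row: 3, rank: 6, pile: 7] — owner is Dee, pile = 7, hence Out. [owner: Eve, row: 3, rank: 7, pile: 3] — owner is Eve, pile = 3, hence In.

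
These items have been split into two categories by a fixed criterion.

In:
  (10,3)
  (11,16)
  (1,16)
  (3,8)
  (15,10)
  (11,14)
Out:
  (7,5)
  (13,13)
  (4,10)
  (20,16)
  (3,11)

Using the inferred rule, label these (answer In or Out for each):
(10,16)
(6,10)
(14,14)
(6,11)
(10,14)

Out, Out, Out, In, Out

A rule that fits every label: sum is odd — true of each 'In' example, false of each 'Out' one.
(10,16) — 10+16 = 26, hence Out.
(6,10) — 6+10 = 16, hence Out.
(14,14) — 14+14 = 28, hence Out.
(6,11) — 6+11 = 17, hence In.
(10,14) — 10+14 = 24, hence Out.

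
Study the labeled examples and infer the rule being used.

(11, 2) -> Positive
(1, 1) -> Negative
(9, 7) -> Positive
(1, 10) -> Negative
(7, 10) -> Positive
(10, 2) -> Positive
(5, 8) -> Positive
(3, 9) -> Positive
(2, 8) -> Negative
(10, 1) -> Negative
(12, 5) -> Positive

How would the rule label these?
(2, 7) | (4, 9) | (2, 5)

Negative, Positive, Negative

A rule that fits every label: sum ≥ 12 — true of each 'Positive' example, false of each 'Negative' one.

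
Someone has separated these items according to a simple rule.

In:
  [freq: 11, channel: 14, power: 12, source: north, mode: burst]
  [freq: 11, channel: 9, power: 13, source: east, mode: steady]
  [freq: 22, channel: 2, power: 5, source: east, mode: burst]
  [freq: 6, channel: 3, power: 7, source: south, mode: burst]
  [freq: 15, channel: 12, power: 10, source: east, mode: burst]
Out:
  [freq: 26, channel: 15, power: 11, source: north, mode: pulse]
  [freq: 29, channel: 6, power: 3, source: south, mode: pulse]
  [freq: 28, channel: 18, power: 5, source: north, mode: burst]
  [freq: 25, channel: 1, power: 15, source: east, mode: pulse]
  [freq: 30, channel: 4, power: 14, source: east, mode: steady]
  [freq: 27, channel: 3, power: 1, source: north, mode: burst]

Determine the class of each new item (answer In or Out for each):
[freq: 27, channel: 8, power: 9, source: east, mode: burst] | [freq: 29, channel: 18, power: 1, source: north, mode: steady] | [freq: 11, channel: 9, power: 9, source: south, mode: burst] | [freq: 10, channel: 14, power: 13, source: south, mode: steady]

'In' ⟺ freq ≤ 22.
[freq: 27, channel: 8, power: 9, source: east, mode: burst] → freq = 27 → Out.
[freq: 29, channel: 18, power: 1, source: north, mode: steady] → freq = 29 → Out.
[freq: 11, channel: 9, power: 9, source: south, mode: burst] → freq = 11 → In.
[freq: 10, channel: 14, power: 13, source: south, mode: steady] → freq = 10 → In.

Out, Out, In, In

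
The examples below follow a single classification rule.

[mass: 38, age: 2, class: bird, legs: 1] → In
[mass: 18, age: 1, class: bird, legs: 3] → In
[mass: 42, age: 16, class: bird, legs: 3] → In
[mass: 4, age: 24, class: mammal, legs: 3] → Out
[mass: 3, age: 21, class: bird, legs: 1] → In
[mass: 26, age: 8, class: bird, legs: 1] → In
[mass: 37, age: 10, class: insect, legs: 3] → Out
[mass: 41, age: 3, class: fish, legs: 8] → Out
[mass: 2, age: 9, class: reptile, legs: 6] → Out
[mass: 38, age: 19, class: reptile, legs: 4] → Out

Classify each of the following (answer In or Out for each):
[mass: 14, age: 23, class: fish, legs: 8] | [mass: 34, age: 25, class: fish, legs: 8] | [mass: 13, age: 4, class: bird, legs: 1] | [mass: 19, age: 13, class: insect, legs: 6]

Out, Out, In, Out

Every 'In' example satisfies: class is bird. None of the 'Out' examples do.
[mass: 14, age: 23, class: fish, legs: 8]: class is fish — fails this test, so Out.
[mass: 34, age: 25, class: fish, legs: 8]: class is fish — fails this test, so Out.
[mass: 13, age: 4, class: bird, legs: 1]: class is bird — checks out, so In.
[mass: 19, age: 13, class: insect, legs: 6]: class is insect — fails this test, so Out.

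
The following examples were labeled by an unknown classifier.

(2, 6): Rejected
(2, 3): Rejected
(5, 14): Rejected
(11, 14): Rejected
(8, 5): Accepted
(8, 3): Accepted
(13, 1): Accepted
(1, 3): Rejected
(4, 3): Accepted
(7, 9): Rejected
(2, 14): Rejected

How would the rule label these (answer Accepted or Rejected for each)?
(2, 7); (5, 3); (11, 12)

Rejected, Accepted, Rejected

Rule: first > second. This holds for each 'Accepted' example and fails for each 'Rejected' one.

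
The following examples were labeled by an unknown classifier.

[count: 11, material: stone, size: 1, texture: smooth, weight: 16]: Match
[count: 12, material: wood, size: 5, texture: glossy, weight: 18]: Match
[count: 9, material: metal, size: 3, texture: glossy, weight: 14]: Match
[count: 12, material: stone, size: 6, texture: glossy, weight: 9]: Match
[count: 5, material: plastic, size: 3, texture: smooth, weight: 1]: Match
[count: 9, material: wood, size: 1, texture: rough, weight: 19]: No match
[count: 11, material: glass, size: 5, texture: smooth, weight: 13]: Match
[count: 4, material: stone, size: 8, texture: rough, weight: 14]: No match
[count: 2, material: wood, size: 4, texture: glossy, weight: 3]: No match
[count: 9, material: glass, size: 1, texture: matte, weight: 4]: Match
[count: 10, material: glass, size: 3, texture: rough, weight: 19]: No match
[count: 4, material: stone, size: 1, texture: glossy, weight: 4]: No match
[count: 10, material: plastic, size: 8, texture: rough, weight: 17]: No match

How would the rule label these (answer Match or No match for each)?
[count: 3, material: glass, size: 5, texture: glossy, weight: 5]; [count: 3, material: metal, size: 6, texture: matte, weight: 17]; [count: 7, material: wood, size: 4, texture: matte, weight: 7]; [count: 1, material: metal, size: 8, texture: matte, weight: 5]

All 'Match' examples share one property — texture is not rough AND count ≥ 5 — and every 'No match' example lacks it.

No match, No match, Match, No match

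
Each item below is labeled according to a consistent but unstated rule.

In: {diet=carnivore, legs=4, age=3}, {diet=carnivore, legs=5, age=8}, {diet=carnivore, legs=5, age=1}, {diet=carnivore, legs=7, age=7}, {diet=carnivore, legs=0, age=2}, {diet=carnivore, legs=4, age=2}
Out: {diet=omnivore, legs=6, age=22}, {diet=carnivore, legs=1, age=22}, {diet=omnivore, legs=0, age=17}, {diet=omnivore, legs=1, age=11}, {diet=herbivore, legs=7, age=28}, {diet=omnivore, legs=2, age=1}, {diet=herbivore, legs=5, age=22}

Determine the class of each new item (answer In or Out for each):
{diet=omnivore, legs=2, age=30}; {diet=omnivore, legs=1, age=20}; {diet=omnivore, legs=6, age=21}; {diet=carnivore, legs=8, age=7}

Out, Out, Out, In

A rule that fits every label: diet is carnivore AND age ≤ 8 — true of each 'In' example, false of each 'Out' one.
{diet=omnivore, legs=2, age=30} → diet is omnivore, age = 30 → Out.
{diet=omnivore, legs=1, age=20} → diet is omnivore, age = 20 → Out.
{diet=omnivore, legs=6, age=21} → diet is omnivore, age = 21 → Out.
{diet=carnivore, legs=8, age=7} → diet is carnivore, age = 7 → In.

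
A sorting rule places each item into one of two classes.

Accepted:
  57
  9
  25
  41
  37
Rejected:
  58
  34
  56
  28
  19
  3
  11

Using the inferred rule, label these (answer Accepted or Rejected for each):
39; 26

Rejected, Rejected

Rule: ≡ 1 (mod 4). This holds for each 'Accepted' example and fails for each 'Rejected' one.
39 — 39 mod 4 = 3, hence Rejected. 26 — 26 mod 4 = 2, hence Rejected.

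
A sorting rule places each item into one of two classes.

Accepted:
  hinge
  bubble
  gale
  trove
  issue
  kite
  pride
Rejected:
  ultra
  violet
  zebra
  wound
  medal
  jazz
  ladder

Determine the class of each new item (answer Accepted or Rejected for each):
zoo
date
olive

All 'Accepted' examples share one property — ends with 'e' — and every 'Rejected' example lacks it.
Rejected: zoo, since ends with 'o'.
Accepted: date, since ends with 'e'.
Accepted: olive, since ends with 'e'.

Rejected, Accepted, Accepted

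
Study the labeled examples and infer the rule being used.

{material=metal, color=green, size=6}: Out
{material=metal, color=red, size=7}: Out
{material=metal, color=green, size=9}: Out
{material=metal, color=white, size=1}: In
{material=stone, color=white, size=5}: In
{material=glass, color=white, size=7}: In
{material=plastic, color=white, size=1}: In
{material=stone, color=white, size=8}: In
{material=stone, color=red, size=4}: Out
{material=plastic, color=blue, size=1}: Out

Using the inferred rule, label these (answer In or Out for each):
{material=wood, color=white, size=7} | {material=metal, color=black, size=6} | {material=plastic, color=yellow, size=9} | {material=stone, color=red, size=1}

Checking candidate rules against both groups, what survives is: color is white.
{material=wood, color=white, size=7}: color is white — has this property, so In. {material=metal, color=black, size=6}: color is black — doesn't qualify, so Out. {material=plastic, color=yellow, size=9}: color is yellow — doesn't qualify, so Out. {material=stone, color=red, size=1}: color is red — doesn't qualify, so Out.

In, Out, Out, Out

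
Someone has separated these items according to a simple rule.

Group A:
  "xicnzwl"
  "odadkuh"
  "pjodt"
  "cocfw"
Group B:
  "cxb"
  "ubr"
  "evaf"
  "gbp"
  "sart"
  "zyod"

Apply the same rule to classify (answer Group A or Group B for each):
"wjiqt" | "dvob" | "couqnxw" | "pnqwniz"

Group A, Group B, Group A, Group A

Every 'Group A' example satisfies: length ≥ 5. None of the 'Group B' examples do.
"wjiqt": length 5, has this property → Group A. "dvob": length 4, does not fit → Group B. "couqnxw": length 7, has this property → Group A. "pnqwniz": length 7, has this property → Group A.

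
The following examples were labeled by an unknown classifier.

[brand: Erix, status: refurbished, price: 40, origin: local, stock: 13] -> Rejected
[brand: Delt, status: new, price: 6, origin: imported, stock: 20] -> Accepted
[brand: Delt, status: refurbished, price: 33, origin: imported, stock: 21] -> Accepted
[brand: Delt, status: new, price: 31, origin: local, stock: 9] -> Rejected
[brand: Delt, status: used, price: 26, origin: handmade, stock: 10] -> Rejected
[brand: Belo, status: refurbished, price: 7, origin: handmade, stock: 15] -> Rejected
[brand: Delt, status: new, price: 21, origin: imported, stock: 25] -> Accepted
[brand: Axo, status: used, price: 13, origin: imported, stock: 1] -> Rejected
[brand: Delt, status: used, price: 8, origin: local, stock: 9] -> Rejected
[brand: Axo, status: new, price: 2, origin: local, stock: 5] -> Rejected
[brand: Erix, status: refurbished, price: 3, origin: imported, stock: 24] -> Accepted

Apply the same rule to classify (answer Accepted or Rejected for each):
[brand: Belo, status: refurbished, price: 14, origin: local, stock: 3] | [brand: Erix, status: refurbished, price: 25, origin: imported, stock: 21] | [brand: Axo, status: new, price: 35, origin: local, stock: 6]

Rejected, Accepted, Rejected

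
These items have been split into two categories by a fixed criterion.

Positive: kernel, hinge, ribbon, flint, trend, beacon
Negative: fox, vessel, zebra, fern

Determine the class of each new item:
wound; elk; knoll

One predicate separates the groups cleanly: length ≥ 5 AND contains 'n'.

Positive, Negative, Positive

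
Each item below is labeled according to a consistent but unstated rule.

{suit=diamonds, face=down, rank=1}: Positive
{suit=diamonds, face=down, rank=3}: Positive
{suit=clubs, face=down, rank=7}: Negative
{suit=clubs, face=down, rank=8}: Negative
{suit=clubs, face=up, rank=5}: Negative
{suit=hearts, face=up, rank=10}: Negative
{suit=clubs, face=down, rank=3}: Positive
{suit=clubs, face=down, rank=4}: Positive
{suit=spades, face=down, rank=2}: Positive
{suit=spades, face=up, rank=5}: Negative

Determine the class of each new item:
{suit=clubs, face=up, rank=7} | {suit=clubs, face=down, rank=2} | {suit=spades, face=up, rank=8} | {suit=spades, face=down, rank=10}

The pattern is that an item is 'Positive' exactly when: rank ≤ 4.
{suit=clubs, face=up, rank=7}: Negative (rank = 7). {suit=clubs, face=down, rank=2}: Positive (rank = 2). {suit=spades, face=up, rank=8}: Negative (rank = 8). {suit=spades, face=down, rank=10}: Negative (rank = 10).

Negative, Positive, Negative, Negative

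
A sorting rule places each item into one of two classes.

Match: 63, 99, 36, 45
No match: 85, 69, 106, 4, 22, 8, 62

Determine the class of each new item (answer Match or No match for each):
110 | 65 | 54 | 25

No match, No match, Match, No match

The rule appears to be: multiple of 9.
No match: 110, since 110 = 9·12 + 2. No match: 65, since 65 = 9·7 + 2. Match: 54, since 54 = 9·6. No match: 25, since 25 = 9·2 + 7.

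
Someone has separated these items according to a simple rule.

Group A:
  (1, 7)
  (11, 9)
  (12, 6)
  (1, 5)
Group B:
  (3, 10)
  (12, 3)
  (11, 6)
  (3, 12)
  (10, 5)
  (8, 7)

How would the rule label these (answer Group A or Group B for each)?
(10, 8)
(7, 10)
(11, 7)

The simplest hypothesis consistent with all the labels is: sum is even.

Group A, Group B, Group A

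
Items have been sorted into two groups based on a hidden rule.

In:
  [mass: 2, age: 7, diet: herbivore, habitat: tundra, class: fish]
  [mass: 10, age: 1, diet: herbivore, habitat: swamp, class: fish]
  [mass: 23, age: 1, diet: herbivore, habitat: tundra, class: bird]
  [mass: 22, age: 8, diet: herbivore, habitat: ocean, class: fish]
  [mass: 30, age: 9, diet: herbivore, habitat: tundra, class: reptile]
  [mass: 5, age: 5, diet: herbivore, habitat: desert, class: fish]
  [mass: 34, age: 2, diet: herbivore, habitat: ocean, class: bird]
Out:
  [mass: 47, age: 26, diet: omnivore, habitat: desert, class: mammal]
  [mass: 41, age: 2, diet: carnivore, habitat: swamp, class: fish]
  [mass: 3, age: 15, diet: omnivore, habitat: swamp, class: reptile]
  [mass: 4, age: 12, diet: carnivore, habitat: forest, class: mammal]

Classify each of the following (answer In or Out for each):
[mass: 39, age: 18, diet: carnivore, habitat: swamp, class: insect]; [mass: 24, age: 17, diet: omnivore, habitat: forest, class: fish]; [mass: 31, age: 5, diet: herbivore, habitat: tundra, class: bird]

Comparing the two groups points to one rule — diet is herbivore.
Out: [mass: 39, age: 18, diet: carnivore, habitat: swamp, class: insect], since diet is carnivore. Out: [mass: 24, age: 17, diet: omnivore, habitat: forest, class: fish], since diet is omnivore. In: [mass: 31, age: 5, diet: herbivore, habitat: tundra, class: bird], since diet is herbivore.

Out, Out, In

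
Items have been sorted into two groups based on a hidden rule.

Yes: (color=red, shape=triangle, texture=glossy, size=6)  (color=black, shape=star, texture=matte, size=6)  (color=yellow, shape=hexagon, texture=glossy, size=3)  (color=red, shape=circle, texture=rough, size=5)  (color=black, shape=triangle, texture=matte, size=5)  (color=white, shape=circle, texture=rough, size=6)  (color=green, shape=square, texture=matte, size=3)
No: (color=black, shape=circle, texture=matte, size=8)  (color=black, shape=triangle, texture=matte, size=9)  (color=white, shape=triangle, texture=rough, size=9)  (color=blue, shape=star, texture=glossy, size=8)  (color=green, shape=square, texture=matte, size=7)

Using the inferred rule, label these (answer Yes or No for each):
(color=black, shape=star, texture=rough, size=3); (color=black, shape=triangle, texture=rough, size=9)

Every 'Yes' example satisfies: size ≤ 6. None of the 'No' examples do.

Yes, No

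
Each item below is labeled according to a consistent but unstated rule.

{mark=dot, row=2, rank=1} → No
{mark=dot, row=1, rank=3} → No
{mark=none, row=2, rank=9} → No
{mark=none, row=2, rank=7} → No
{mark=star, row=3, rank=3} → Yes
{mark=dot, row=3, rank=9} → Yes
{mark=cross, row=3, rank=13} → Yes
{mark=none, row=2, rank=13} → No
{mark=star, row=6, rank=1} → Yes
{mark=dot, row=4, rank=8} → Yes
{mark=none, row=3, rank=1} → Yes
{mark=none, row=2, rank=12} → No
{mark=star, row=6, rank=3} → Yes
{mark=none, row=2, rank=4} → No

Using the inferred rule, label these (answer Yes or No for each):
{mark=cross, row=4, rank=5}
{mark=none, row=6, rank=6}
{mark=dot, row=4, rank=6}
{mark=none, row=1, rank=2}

Yes, Yes, Yes, No

The classifier is using: row ≥ 3.
Yes: {mark=cross, row=4, rank=5}, since row = 4. Yes: {mark=none, row=6, rank=6}, since row = 6. Yes: {mark=dot, row=4, rank=6}, since row = 4. No: {mark=none, row=1, rank=2}, since row = 1.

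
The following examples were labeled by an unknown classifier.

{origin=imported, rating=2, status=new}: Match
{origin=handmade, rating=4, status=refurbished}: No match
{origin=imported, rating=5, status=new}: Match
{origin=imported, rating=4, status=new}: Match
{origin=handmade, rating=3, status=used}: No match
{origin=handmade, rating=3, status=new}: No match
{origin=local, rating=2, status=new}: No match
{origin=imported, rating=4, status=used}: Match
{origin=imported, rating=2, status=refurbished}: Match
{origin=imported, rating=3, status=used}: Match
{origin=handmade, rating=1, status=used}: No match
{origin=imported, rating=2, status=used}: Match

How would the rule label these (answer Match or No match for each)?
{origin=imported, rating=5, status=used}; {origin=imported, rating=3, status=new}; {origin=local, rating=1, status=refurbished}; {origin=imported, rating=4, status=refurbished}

Looking at the examples, the only property every 'Match' case has and every 'No match' case lacks is: origin is imported.
{origin=imported, rating=5, status=used} → origin is imported → Match. {origin=imported, rating=3, status=new} → origin is imported → Match. {origin=local, rating=1, status=refurbished} → origin is local → No match. {origin=imported, rating=4, status=refurbished} → origin is imported → Match.

Match, Match, No match, Match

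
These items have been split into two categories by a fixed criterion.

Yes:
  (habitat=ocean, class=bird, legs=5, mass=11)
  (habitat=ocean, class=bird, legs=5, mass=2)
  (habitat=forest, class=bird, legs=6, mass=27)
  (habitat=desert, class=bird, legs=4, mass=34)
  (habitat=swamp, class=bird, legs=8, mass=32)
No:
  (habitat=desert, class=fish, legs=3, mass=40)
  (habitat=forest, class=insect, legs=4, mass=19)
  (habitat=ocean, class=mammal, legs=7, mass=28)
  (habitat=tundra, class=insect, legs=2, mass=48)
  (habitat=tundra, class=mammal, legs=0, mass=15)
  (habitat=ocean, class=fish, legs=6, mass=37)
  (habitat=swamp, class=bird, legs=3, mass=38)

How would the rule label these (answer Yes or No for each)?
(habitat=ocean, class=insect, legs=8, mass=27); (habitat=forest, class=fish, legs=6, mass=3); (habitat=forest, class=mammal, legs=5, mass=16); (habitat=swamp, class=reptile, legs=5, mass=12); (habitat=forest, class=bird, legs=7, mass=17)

No, No, No, No, Yes

A rule that fits every label: class is bird AND legs ≥ 4 — true of each 'Yes' example, false of each 'No' one.
No: (habitat=ocean, class=insect, legs=8, mass=27), since class is insect, legs = 8. No: (habitat=forest, class=fish, legs=6, mass=3), since class is fish, legs = 6. No: (habitat=forest, class=mammal, legs=5, mass=16), since class is mammal, legs = 5. No: (habitat=swamp, class=reptile, legs=5, mass=12), since class is reptile, legs = 5. Yes: (habitat=forest, class=bird, legs=7, mass=17), since class is bird, legs = 7.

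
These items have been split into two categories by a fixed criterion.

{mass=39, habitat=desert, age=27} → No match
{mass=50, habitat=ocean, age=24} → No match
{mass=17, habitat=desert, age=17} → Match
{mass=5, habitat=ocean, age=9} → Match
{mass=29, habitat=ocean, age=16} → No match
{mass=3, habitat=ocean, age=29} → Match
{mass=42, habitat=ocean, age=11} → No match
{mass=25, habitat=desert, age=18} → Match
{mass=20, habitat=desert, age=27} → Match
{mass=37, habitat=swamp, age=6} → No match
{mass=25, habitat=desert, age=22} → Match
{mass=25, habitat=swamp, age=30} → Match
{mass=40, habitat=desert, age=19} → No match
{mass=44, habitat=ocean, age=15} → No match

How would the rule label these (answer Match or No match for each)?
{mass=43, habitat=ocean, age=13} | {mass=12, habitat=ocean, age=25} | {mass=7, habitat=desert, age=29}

No match, Match, Match

All 'Match' examples share one property — mass ≤ 25 — and every 'No match' example lacks it.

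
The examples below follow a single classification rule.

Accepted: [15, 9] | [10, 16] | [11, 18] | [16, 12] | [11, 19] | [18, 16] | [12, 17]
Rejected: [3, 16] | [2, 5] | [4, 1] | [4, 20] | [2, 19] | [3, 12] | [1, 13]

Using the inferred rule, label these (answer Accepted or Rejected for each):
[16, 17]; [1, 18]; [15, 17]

A rule that fits every label: first ≥ 5 — true of each 'Accepted' example, false of each 'Rejected' one.
[16, 17]: Accepted (first 16).
[1, 18]: Rejected (first 1).
[15, 17]: Accepted (first 15).

Accepted, Rejected, Accepted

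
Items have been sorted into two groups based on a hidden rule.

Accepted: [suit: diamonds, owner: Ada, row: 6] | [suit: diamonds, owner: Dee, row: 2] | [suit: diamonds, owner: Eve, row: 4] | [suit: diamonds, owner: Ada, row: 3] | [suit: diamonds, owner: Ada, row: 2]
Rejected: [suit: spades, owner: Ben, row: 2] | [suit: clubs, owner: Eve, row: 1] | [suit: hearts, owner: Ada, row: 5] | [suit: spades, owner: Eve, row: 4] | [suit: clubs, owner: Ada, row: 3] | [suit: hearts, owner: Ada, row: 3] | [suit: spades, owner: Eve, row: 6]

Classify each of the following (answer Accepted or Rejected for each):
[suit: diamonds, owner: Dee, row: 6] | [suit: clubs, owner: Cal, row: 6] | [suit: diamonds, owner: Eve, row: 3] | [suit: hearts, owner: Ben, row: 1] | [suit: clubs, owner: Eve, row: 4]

Accepted, Rejected, Accepted, Rejected, Rejected

The classifier is using: suit is diamonds.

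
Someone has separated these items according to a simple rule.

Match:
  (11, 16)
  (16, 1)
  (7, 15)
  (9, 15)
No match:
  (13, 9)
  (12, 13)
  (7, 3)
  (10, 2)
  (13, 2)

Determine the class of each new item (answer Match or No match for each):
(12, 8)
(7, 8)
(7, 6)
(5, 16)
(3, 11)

The classifier is using: max ≥ 15.
(12, 8) → max 12 → No match. (7, 8) → max 8 → No match. (7, 6) → max 7 → No match. (5, 16) → max 16 → Match. (3, 11) → max 11 → No match.

No match, No match, No match, Match, No match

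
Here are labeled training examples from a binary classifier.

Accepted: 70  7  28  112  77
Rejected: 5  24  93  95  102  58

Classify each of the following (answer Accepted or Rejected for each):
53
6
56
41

Rejected, Rejected, Accepted, Rejected

All 'Accepted' examples share one property — multiple of 7 — and every 'Rejected' example lacks it.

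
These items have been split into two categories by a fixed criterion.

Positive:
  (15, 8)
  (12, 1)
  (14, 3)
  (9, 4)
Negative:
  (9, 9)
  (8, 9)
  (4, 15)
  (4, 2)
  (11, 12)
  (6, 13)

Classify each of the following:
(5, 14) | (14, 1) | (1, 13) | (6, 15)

Rule: first > second AND sum is odd. This holds for each 'Positive' example and fails for each 'Negative' one.
Negative: (5, 14), since 5 < 14, 5+14 = 19. Positive: (14, 1), since 14 > 1, 14+1 = 15. Negative: (1, 13), since 1 < 13, 1+13 = 14. Negative: (6, 15), since 6 < 15, 6+15 = 21.

Negative, Positive, Negative, Negative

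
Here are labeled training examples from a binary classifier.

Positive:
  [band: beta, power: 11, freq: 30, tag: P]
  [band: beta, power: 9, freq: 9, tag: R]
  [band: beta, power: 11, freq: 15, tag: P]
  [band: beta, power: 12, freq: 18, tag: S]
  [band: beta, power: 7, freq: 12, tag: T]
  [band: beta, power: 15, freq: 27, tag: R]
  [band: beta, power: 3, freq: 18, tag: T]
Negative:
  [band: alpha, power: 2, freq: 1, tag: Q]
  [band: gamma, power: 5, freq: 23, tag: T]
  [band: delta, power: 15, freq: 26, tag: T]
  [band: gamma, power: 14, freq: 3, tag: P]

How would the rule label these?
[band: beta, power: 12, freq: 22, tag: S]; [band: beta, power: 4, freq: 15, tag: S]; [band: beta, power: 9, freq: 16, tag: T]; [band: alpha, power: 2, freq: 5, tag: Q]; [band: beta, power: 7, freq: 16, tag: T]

Positive, Positive, Positive, Negative, Positive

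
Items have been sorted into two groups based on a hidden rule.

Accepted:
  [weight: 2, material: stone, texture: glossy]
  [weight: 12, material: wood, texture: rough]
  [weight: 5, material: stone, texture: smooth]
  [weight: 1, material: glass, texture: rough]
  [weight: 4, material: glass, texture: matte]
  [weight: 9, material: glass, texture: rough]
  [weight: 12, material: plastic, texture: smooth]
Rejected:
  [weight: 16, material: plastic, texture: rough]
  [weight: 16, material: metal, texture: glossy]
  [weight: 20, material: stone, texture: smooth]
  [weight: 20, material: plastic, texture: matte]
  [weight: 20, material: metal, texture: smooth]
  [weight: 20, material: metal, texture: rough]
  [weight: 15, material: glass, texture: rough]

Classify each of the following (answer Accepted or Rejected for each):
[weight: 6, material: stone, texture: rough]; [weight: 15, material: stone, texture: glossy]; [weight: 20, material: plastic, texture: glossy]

Accepted, Rejected, Rejected

The classifier is using: weight ≤ 12.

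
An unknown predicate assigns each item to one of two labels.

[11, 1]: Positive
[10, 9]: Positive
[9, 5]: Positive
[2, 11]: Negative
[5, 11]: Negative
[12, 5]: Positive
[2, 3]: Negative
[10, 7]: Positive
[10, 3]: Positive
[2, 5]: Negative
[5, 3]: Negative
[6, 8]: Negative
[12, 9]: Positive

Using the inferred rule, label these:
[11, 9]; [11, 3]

Positive, Positive

The common property of the 'Positive' items is: first ≥ 7. No 'Negative' item has it.
[11, 9] → first 11 → Positive.
[11, 3] → first 11 → Positive.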